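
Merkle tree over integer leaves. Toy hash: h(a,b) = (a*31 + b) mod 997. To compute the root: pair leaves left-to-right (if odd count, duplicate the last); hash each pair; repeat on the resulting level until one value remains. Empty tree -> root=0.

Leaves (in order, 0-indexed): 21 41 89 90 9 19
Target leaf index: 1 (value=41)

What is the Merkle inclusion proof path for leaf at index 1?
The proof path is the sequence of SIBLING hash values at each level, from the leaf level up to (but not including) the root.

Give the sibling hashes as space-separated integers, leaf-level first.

Answer: 21 855 563

Derivation:
L0 (leaves): [21, 41, 89, 90, 9, 19], target index=1
L1: h(21,41)=(21*31+41)%997=692 [pair 0] h(89,90)=(89*31+90)%997=855 [pair 1] h(9,19)=(9*31+19)%997=298 [pair 2] -> [692, 855, 298]
  Sibling for proof at L0: 21
L2: h(692,855)=(692*31+855)%997=373 [pair 0] h(298,298)=(298*31+298)%997=563 [pair 1] -> [373, 563]
  Sibling for proof at L1: 855
L3: h(373,563)=(373*31+563)%997=162 [pair 0] -> [162]
  Sibling for proof at L2: 563
Root: 162
Proof path (sibling hashes from leaf to root): [21, 855, 563]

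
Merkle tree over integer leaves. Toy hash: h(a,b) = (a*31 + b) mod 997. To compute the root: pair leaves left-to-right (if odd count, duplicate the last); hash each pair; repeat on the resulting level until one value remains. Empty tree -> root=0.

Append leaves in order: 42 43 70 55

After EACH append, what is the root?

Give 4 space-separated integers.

Answer: 42 348 67 52

Derivation:
After append 42 (leaves=[42]):
  L0: [42]
  root=42
After append 43 (leaves=[42, 43]):
  L0: [42, 43]
  L1: h(42,43)=(42*31+43)%997=348 -> [348]
  root=348
After append 70 (leaves=[42, 43, 70]):
  L0: [42, 43, 70]
  L1: h(42,43)=(42*31+43)%997=348 h(70,70)=(70*31+70)%997=246 -> [348, 246]
  L2: h(348,246)=(348*31+246)%997=67 -> [67]
  root=67
After append 55 (leaves=[42, 43, 70, 55]):
  L0: [42, 43, 70, 55]
  L1: h(42,43)=(42*31+43)%997=348 h(70,55)=(70*31+55)%997=231 -> [348, 231]
  L2: h(348,231)=(348*31+231)%997=52 -> [52]
  root=52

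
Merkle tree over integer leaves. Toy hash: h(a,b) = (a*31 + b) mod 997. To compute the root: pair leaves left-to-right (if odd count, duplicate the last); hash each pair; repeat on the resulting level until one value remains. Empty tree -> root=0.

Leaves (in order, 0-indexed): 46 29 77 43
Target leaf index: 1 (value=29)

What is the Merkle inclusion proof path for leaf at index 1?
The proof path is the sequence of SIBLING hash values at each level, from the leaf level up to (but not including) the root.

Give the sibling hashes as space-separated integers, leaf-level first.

L0 (leaves): [46, 29, 77, 43], target index=1
L1: h(46,29)=(46*31+29)%997=458 [pair 0] h(77,43)=(77*31+43)%997=436 [pair 1] -> [458, 436]
  Sibling for proof at L0: 46
L2: h(458,436)=(458*31+436)%997=676 [pair 0] -> [676]
  Sibling for proof at L1: 436
Root: 676
Proof path (sibling hashes from leaf to root): [46, 436]

Answer: 46 436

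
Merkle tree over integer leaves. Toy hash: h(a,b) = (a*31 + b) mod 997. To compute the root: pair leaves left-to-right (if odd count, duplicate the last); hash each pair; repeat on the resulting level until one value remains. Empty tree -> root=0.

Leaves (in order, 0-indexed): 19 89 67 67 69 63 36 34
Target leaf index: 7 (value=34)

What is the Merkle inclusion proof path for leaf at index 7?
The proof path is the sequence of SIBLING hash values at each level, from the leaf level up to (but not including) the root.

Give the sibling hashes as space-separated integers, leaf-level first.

L0 (leaves): [19, 89, 67, 67, 69, 63, 36, 34], target index=7
L1: h(19,89)=(19*31+89)%997=678 [pair 0] h(67,67)=(67*31+67)%997=150 [pair 1] h(69,63)=(69*31+63)%997=208 [pair 2] h(36,34)=(36*31+34)%997=153 [pair 3] -> [678, 150, 208, 153]
  Sibling for proof at L0: 36
L2: h(678,150)=(678*31+150)%997=231 [pair 0] h(208,153)=(208*31+153)%997=619 [pair 1] -> [231, 619]
  Sibling for proof at L1: 208
L3: h(231,619)=(231*31+619)%997=801 [pair 0] -> [801]
  Sibling for proof at L2: 231
Root: 801
Proof path (sibling hashes from leaf to root): [36, 208, 231]

Answer: 36 208 231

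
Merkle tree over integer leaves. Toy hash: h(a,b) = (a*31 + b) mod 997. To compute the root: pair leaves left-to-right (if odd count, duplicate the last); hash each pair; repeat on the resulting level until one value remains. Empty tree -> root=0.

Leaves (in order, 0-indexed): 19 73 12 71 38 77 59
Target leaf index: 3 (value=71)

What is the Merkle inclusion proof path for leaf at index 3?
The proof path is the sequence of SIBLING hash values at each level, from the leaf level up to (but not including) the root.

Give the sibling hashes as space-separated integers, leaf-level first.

Answer: 12 662 913

Derivation:
L0 (leaves): [19, 73, 12, 71, 38, 77, 59], target index=3
L1: h(19,73)=(19*31+73)%997=662 [pair 0] h(12,71)=(12*31+71)%997=443 [pair 1] h(38,77)=(38*31+77)%997=258 [pair 2] h(59,59)=(59*31+59)%997=891 [pair 3] -> [662, 443, 258, 891]
  Sibling for proof at L0: 12
L2: h(662,443)=(662*31+443)%997=28 [pair 0] h(258,891)=(258*31+891)%997=913 [pair 1] -> [28, 913]
  Sibling for proof at L1: 662
L3: h(28,913)=(28*31+913)%997=784 [pair 0] -> [784]
  Sibling for proof at L2: 913
Root: 784
Proof path (sibling hashes from leaf to root): [12, 662, 913]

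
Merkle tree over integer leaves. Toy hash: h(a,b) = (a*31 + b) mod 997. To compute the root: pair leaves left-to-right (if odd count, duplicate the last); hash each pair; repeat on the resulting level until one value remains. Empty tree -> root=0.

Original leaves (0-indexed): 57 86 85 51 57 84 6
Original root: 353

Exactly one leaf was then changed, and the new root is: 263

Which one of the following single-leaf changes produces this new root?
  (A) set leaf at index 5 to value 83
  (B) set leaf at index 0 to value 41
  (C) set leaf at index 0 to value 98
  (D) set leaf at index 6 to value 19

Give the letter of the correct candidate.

Answer: B

Derivation:
Original leaves: [57, 86, 85, 51, 57, 84, 6]
Target new root: 263
Try each candidate change and compute the resulting root:
Candidate A: set leaf[5] = 83 -> leaves = [57, 86, 85, 51, 57, 83, 6]
  L0: [57, 86, 85, 51, 57, 83, 6]
  L1: h(57,86)=(57*31+86)%997=856 h(85,51)=(85*31+51)%997=692 h(57,83)=(57*31+83)%997=853 h(6,6)=(6*31+6)%997=192 -> [856, 692, 853, 192]
  L2: h(856,692)=(856*31+692)%997=309 h(853,192)=(853*31+192)%997=713 -> [309, 713]
  L3: h(309,713)=(309*31+713)%997=322 -> [322]
  root = 322 != target 263
Candidate B: set leaf[0] = 41 -> leaves = [41, 86, 85, 51, 57, 84, 6]
  L0: [41, 86, 85, 51, 57, 84, 6]
  L1: h(41,86)=(41*31+86)%997=360 h(85,51)=(85*31+51)%997=692 h(57,84)=(57*31+84)%997=854 h(6,6)=(6*31+6)%997=192 -> [360, 692, 854, 192]
  L2: h(360,692)=(360*31+692)%997=885 h(854,192)=(854*31+192)%997=744 -> [885, 744]
  L3: h(885,744)=(885*31+744)%997=263 -> [263]
  root = 263 == target 263  ** MATCH **
Candidate C: set leaf[0] = 98 -> leaves = [98, 86, 85, 51, 57, 84, 6]
  L0: [98, 86, 85, 51, 57, 84, 6]
  L1: h(98,86)=(98*31+86)%997=133 h(85,51)=(85*31+51)%997=692 h(57,84)=(57*31+84)%997=854 h(6,6)=(6*31+6)%997=192 -> [133, 692, 854, 192]
  L2: h(133,692)=(133*31+692)%997=827 h(854,192)=(854*31+192)%997=744 -> [827, 744]
  L3: h(827,744)=(827*31+744)%997=459 -> [459]
  root = 459 != target 263
Candidate D: set leaf[6] = 19 -> leaves = [57, 86, 85, 51, 57, 84, 19]
  L0: [57, 86, 85, 51, 57, 84, 19]
  L1: h(57,86)=(57*31+86)%997=856 h(85,51)=(85*31+51)%997=692 h(57,84)=(57*31+84)%997=854 h(19,19)=(19*31+19)%997=608 -> [856, 692, 854, 608]
  L2: h(856,692)=(856*31+692)%997=309 h(854,608)=(854*31+608)%997=163 -> [309, 163]
  L3: h(309,163)=(309*31+163)%997=769 -> [769]
  root = 769 != target 263
Candidate B produces the target root.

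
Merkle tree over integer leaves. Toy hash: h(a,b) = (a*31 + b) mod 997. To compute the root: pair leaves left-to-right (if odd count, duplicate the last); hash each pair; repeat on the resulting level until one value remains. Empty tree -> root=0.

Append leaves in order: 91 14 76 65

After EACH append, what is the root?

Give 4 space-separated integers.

Answer: 91 841 587 576

Derivation:
After append 91 (leaves=[91]):
  L0: [91]
  root=91
After append 14 (leaves=[91, 14]):
  L0: [91, 14]
  L1: h(91,14)=(91*31+14)%997=841 -> [841]
  root=841
After append 76 (leaves=[91, 14, 76]):
  L0: [91, 14, 76]
  L1: h(91,14)=(91*31+14)%997=841 h(76,76)=(76*31+76)%997=438 -> [841, 438]
  L2: h(841,438)=(841*31+438)%997=587 -> [587]
  root=587
After append 65 (leaves=[91, 14, 76, 65]):
  L0: [91, 14, 76, 65]
  L1: h(91,14)=(91*31+14)%997=841 h(76,65)=(76*31+65)%997=427 -> [841, 427]
  L2: h(841,427)=(841*31+427)%997=576 -> [576]
  root=576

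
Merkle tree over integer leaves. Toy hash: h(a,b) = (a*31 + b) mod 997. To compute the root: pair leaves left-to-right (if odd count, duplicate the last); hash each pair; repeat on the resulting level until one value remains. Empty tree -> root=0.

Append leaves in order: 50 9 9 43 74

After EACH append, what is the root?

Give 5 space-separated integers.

Answer: 50 562 761 795 721

Derivation:
After append 50 (leaves=[50]):
  L0: [50]
  root=50
After append 9 (leaves=[50, 9]):
  L0: [50, 9]
  L1: h(50,9)=(50*31+9)%997=562 -> [562]
  root=562
After append 9 (leaves=[50, 9, 9]):
  L0: [50, 9, 9]
  L1: h(50,9)=(50*31+9)%997=562 h(9,9)=(9*31+9)%997=288 -> [562, 288]
  L2: h(562,288)=(562*31+288)%997=761 -> [761]
  root=761
After append 43 (leaves=[50, 9, 9, 43]):
  L0: [50, 9, 9, 43]
  L1: h(50,9)=(50*31+9)%997=562 h(9,43)=(9*31+43)%997=322 -> [562, 322]
  L2: h(562,322)=(562*31+322)%997=795 -> [795]
  root=795
After append 74 (leaves=[50, 9, 9, 43, 74]):
  L0: [50, 9, 9, 43, 74]
  L1: h(50,9)=(50*31+9)%997=562 h(9,43)=(9*31+43)%997=322 h(74,74)=(74*31+74)%997=374 -> [562, 322, 374]
  L2: h(562,322)=(562*31+322)%997=795 h(374,374)=(374*31+374)%997=4 -> [795, 4]
  L3: h(795,4)=(795*31+4)%997=721 -> [721]
  root=721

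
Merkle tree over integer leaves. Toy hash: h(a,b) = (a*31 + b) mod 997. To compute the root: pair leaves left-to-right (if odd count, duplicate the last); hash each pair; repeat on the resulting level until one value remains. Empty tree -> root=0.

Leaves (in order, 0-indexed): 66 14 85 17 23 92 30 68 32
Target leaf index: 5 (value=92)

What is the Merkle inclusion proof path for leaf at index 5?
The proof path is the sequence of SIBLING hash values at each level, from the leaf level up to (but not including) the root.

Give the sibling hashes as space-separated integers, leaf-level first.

Answer: 23 1 710 729

Derivation:
L0 (leaves): [66, 14, 85, 17, 23, 92, 30, 68, 32], target index=5
L1: h(66,14)=(66*31+14)%997=66 [pair 0] h(85,17)=(85*31+17)%997=658 [pair 1] h(23,92)=(23*31+92)%997=805 [pair 2] h(30,68)=(30*31+68)%997=1 [pair 3] h(32,32)=(32*31+32)%997=27 [pair 4] -> [66, 658, 805, 1, 27]
  Sibling for proof at L0: 23
L2: h(66,658)=(66*31+658)%997=710 [pair 0] h(805,1)=(805*31+1)%997=31 [pair 1] h(27,27)=(27*31+27)%997=864 [pair 2] -> [710, 31, 864]
  Sibling for proof at L1: 1
L3: h(710,31)=(710*31+31)%997=107 [pair 0] h(864,864)=(864*31+864)%997=729 [pair 1] -> [107, 729]
  Sibling for proof at L2: 710
L4: h(107,729)=(107*31+729)%997=58 [pair 0] -> [58]
  Sibling for proof at L3: 729
Root: 58
Proof path (sibling hashes from leaf to root): [23, 1, 710, 729]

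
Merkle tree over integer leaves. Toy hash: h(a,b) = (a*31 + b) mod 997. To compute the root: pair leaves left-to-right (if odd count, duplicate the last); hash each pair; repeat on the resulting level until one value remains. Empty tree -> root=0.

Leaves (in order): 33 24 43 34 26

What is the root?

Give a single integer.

L0: [33, 24, 43, 34, 26]
L1: h(33,24)=(33*31+24)%997=50 h(43,34)=(43*31+34)%997=370 h(26,26)=(26*31+26)%997=832 -> [50, 370, 832]
L2: h(50,370)=(50*31+370)%997=923 h(832,832)=(832*31+832)%997=702 -> [923, 702]
L3: h(923,702)=(923*31+702)%997=402 -> [402]

Answer: 402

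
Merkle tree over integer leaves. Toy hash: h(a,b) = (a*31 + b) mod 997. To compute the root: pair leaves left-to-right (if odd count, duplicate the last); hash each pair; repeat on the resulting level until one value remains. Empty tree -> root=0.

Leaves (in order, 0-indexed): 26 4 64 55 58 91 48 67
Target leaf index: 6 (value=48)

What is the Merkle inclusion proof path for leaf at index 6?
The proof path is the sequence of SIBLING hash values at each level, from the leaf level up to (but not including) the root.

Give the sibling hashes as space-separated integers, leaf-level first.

L0 (leaves): [26, 4, 64, 55, 58, 91, 48, 67], target index=6
L1: h(26,4)=(26*31+4)%997=810 [pair 0] h(64,55)=(64*31+55)%997=45 [pair 1] h(58,91)=(58*31+91)%997=892 [pair 2] h(48,67)=(48*31+67)%997=558 [pair 3] -> [810, 45, 892, 558]
  Sibling for proof at L0: 67
L2: h(810,45)=(810*31+45)%997=230 [pair 0] h(892,558)=(892*31+558)%997=294 [pair 1] -> [230, 294]
  Sibling for proof at L1: 892
L3: h(230,294)=(230*31+294)%997=445 [pair 0] -> [445]
  Sibling for proof at L2: 230
Root: 445
Proof path (sibling hashes from leaf to root): [67, 892, 230]

Answer: 67 892 230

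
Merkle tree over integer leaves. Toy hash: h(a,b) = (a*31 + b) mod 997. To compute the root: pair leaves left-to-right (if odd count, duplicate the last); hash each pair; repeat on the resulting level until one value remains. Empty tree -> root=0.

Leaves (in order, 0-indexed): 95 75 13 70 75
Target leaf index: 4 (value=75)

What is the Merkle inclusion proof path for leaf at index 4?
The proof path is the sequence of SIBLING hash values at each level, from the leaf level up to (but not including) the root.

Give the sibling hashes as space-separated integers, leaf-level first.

Answer: 75 406 375

Derivation:
L0 (leaves): [95, 75, 13, 70, 75], target index=4
L1: h(95,75)=(95*31+75)%997=29 [pair 0] h(13,70)=(13*31+70)%997=473 [pair 1] h(75,75)=(75*31+75)%997=406 [pair 2] -> [29, 473, 406]
  Sibling for proof at L0: 75
L2: h(29,473)=(29*31+473)%997=375 [pair 0] h(406,406)=(406*31+406)%997=31 [pair 1] -> [375, 31]
  Sibling for proof at L1: 406
L3: h(375,31)=(375*31+31)%997=689 [pair 0] -> [689]
  Sibling for proof at L2: 375
Root: 689
Proof path (sibling hashes from leaf to root): [75, 406, 375]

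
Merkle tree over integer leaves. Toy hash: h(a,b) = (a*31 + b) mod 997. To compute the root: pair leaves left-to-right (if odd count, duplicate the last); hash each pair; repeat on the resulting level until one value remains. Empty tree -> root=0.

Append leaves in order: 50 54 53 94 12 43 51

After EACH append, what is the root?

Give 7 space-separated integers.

After append 50 (leaves=[50]):
  L0: [50]
  root=50
After append 54 (leaves=[50, 54]):
  L0: [50, 54]
  L1: h(50,54)=(50*31+54)%997=607 -> [607]
  root=607
After append 53 (leaves=[50, 54, 53]):
  L0: [50, 54, 53]
  L1: h(50,54)=(50*31+54)%997=607 h(53,53)=(53*31+53)%997=699 -> [607, 699]
  L2: h(607,699)=(607*31+699)%997=573 -> [573]
  root=573
After append 94 (leaves=[50, 54, 53, 94]):
  L0: [50, 54, 53, 94]
  L1: h(50,54)=(50*31+54)%997=607 h(53,94)=(53*31+94)%997=740 -> [607, 740]
  L2: h(607,740)=(607*31+740)%997=614 -> [614]
  root=614
After append 12 (leaves=[50, 54, 53, 94, 12]):
  L0: [50, 54, 53, 94, 12]
  L1: h(50,54)=(50*31+54)%997=607 h(53,94)=(53*31+94)%997=740 h(12,12)=(12*31+12)%997=384 -> [607, 740, 384]
  L2: h(607,740)=(607*31+740)%997=614 h(384,384)=(384*31+384)%997=324 -> [614, 324]
  L3: h(614,324)=(614*31+324)%997=415 -> [415]
  root=415
After append 43 (leaves=[50, 54, 53, 94, 12, 43]):
  L0: [50, 54, 53, 94, 12, 43]
  L1: h(50,54)=(50*31+54)%997=607 h(53,94)=(53*31+94)%997=740 h(12,43)=(12*31+43)%997=415 -> [607, 740, 415]
  L2: h(607,740)=(607*31+740)%997=614 h(415,415)=(415*31+415)%997=319 -> [614, 319]
  L3: h(614,319)=(614*31+319)%997=410 -> [410]
  root=410
After append 51 (leaves=[50, 54, 53, 94, 12, 43, 51]):
  L0: [50, 54, 53, 94, 12, 43, 51]
  L1: h(50,54)=(50*31+54)%997=607 h(53,94)=(53*31+94)%997=740 h(12,43)=(12*31+43)%997=415 h(51,51)=(51*31+51)%997=635 -> [607, 740, 415, 635]
  L2: h(607,740)=(607*31+740)%997=614 h(415,635)=(415*31+635)%997=539 -> [614, 539]
  L3: h(614,539)=(614*31+539)%997=630 -> [630]
  root=630

Answer: 50 607 573 614 415 410 630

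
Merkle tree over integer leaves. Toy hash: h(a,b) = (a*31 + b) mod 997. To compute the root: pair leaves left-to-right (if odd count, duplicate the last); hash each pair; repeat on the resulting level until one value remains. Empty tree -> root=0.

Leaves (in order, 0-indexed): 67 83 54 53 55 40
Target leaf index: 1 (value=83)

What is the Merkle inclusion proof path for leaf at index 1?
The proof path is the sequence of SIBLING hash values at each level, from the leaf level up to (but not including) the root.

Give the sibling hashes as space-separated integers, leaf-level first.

Answer: 67 730 8

Derivation:
L0 (leaves): [67, 83, 54, 53, 55, 40], target index=1
L1: h(67,83)=(67*31+83)%997=166 [pair 0] h(54,53)=(54*31+53)%997=730 [pair 1] h(55,40)=(55*31+40)%997=748 [pair 2] -> [166, 730, 748]
  Sibling for proof at L0: 67
L2: h(166,730)=(166*31+730)%997=891 [pair 0] h(748,748)=(748*31+748)%997=8 [pair 1] -> [891, 8]
  Sibling for proof at L1: 730
L3: h(891,8)=(891*31+8)%997=710 [pair 0] -> [710]
  Sibling for proof at L2: 8
Root: 710
Proof path (sibling hashes from leaf to root): [67, 730, 8]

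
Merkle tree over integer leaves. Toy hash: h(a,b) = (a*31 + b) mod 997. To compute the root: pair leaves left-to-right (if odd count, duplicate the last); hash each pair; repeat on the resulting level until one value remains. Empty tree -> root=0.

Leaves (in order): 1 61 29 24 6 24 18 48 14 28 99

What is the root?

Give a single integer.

Answer: 314

Derivation:
L0: [1, 61, 29, 24, 6, 24, 18, 48, 14, 28, 99]
L1: h(1,61)=(1*31+61)%997=92 h(29,24)=(29*31+24)%997=923 h(6,24)=(6*31+24)%997=210 h(18,48)=(18*31+48)%997=606 h(14,28)=(14*31+28)%997=462 h(99,99)=(99*31+99)%997=177 -> [92, 923, 210, 606, 462, 177]
L2: h(92,923)=(92*31+923)%997=784 h(210,606)=(210*31+606)%997=137 h(462,177)=(462*31+177)%997=541 -> [784, 137, 541]
L3: h(784,137)=(784*31+137)%997=513 h(541,541)=(541*31+541)%997=363 -> [513, 363]
L4: h(513,363)=(513*31+363)%997=314 -> [314]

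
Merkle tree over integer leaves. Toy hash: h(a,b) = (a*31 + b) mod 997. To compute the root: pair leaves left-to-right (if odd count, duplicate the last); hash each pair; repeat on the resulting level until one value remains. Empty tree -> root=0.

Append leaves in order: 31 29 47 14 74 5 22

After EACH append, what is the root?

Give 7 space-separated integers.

After append 31 (leaves=[31]):
  L0: [31]
  root=31
After append 29 (leaves=[31, 29]):
  L0: [31, 29]
  L1: h(31,29)=(31*31+29)%997=990 -> [990]
  root=990
After append 47 (leaves=[31, 29, 47]):
  L0: [31, 29, 47]
  L1: h(31,29)=(31*31+29)%997=990 h(47,47)=(47*31+47)%997=507 -> [990, 507]
  L2: h(990,507)=(990*31+507)%997=290 -> [290]
  root=290
After append 14 (leaves=[31, 29, 47, 14]):
  L0: [31, 29, 47, 14]
  L1: h(31,29)=(31*31+29)%997=990 h(47,14)=(47*31+14)%997=474 -> [990, 474]
  L2: h(990,474)=(990*31+474)%997=257 -> [257]
  root=257
After append 74 (leaves=[31, 29, 47, 14, 74]):
  L0: [31, 29, 47, 14, 74]
  L1: h(31,29)=(31*31+29)%997=990 h(47,14)=(47*31+14)%997=474 h(74,74)=(74*31+74)%997=374 -> [990, 474, 374]
  L2: h(990,474)=(990*31+474)%997=257 h(374,374)=(374*31+374)%997=4 -> [257, 4]
  L3: h(257,4)=(257*31+4)%997=992 -> [992]
  root=992
After append 5 (leaves=[31, 29, 47, 14, 74, 5]):
  L0: [31, 29, 47, 14, 74, 5]
  L1: h(31,29)=(31*31+29)%997=990 h(47,14)=(47*31+14)%997=474 h(74,5)=(74*31+5)%997=305 -> [990, 474, 305]
  L2: h(990,474)=(990*31+474)%997=257 h(305,305)=(305*31+305)%997=787 -> [257, 787]
  L3: h(257,787)=(257*31+787)%997=778 -> [778]
  root=778
After append 22 (leaves=[31, 29, 47, 14, 74, 5, 22]):
  L0: [31, 29, 47, 14, 74, 5, 22]
  L1: h(31,29)=(31*31+29)%997=990 h(47,14)=(47*31+14)%997=474 h(74,5)=(74*31+5)%997=305 h(22,22)=(22*31+22)%997=704 -> [990, 474, 305, 704]
  L2: h(990,474)=(990*31+474)%997=257 h(305,704)=(305*31+704)%997=189 -> [257, 189]
  L3: h(257,189)=(257*31+189)%997=180 -> [180]
  root=180

Answer: 31 990 290 257 992 778 180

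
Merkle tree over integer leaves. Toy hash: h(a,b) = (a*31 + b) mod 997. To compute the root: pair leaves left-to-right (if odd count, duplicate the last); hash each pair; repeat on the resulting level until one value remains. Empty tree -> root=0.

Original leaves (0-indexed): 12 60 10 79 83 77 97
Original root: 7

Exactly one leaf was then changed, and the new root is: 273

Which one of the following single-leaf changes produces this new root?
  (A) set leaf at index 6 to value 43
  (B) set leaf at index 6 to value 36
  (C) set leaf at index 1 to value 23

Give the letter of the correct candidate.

Original leaves: [12, 60, 10, 79, 83, 77, 97]
Target new root: 273
Try each candidate change and compute the resulting root:
Candidate A: set leaf[6] = 43 -> leaves = [12, 60, 10, 79, 83, 77, 43]
  L0: [12, 60, 10, 79, 83, 77, 43]
  L1: h(12,60)=(12*31+60)%997=432 h(10,79)=(10*31+79)%997=389 h(83,77)=(83*31+77)%997=656 h(43,43)=(43*31+43)%997=379 -> [432, 389, 656, 379]
  L2: h(432,389)=(432*31+389)%997=820 h(656,379)=(656*31+379)%997=775 -> [820, 775]
  L3: h(820,775)=(820*31+775)%997=273 -> [273]
  root = 273 == target 273  ** MATCH **
Candidate B: set leaf[6] = 36 -> leaves = [12, 60, 10, 79, 83, 77, 36]
  L0: [12, 60, 10, 79, 83, 77, 36]
  L1: h(12,60)=(12*31+60)%997=432 h(10,79)=(10*31+79)%997=389 h(83,77)=(83*31+77)%997=656 h(36,36)=(36*31+36)%997=155 -> [432, 389, 656, 155]
  L2: h(432,389)=(432*31+389)%997=820 h(656,155)=(656*31+155)%997=551 -> [820, 551]
  L3: h(820,551)=(820*31+551)%997=49 -> [49]
  root = 49 != target 273
Candidate C: set leaf[1] = 23 -> leaves = [12, 23, 10, 79, 83, 77, 97]
  L0: [12, 23, 10, 79, 83, 77, 97]
  L1: h(12,23)=(12*31+23)%997=395 h(10,79)=(10*31+79)%997=389 h(83,77)=(83*31+77)%997=656 h(97,97)=(97*31+97)%997=113 -> [395, 389, 656, 113]
  L2: h(395,389)=(395*31+389)%997=670 h(656,113)=(656*31+113)%997=509 -> [670, 509]
  L3: h(670,509)=(670*31+509)%997=342 -> [342]
  root = 342 != target 273
Candidate A produces the target root.

Answer: A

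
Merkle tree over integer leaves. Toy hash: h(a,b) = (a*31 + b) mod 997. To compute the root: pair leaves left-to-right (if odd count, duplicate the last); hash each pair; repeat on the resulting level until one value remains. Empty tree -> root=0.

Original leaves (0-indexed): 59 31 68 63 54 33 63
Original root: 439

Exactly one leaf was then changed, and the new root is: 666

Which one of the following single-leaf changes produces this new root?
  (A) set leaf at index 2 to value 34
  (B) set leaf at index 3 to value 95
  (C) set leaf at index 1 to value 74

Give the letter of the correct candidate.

Original leaves: [59, 31, 68, 63, 54, 33, 63]
Target new root: 666
Try each candidate change and compute the resulting root:
Candidate A: set leaf[2] = 34 -> leaves = [59, 31, 34, 63, 54, 33, 63]
  L0: [59, 31, 34, 63, 54, 33, 63]
  L1: h(59,31)=(59*31+31)%997=863 h(34,63)=(34*31+63)%997=120 h(54,33)=(54*31+33)%997=710 h(63,63)=(63*31+63)%997=22 -> [863, 120, 710, 22]
  L2: h(863,120)=(863*31+120)%997=951 h(710,22)=(710*31+22)%997=98 -> [951, 98]
  L3: h(951,98)=(951*31+98)%997=666 -> [666]
  root = 666 == target 666  ** MATCH **
Candidate B: set leaf[3] = 95 -> leaves = [59, 31, 68, 95, 54, 33, 63]
  L0: [59, 31, 68, 95, 54, 33, 63]
  L1: h(59,31)=(59*31+31)%997=863 h(68,95)=(68*31+95)%997=209 h(54,33)=(54*31+33)%997=710 h(63,63)=(63*31+63)%997=22 -> [863, 209, 710, 22]
  L2: h(863,209)=(863*31+209)%997=43 h(710,22)=(710*31+22)%997=98 -> [43, 98]
  L3: h(43,98)=(43*31+98)%997=434 -> [434]
  root = 434 != target 666
Candidate C: set leaf[1] = 74 -> leaves = [59, 74, 68, 63, 54, 33, 63]
  L0: [59, 74, 68, 63, 54, 33, 63]
  L1: h(59,74)=(59*31+74)%997=906 h(68,63)=(68*31+63)%997=177 h(54,33)=(54*31+33)%997=710 h(63,63)=(63*31+63)%997=22 -> [906, 177, 710, 22]
  L2: h(906,177)=(906*31+177)%997=347 h(710,22)=(710*31+22)%997=98 -> [347, 98]
  L3: h(347,98)=(347*31+98)%997=885 -> [885]
  root = 885 != target 666
Candidate A produces the target root.

Answer: A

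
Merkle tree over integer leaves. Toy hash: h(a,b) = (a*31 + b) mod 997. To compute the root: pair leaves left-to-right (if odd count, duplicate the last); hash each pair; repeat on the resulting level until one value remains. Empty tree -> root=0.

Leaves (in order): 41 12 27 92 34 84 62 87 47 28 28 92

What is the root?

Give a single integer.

L0: [41, 12, 27, 92, 34, 84, 62, 87, 47, 28, 28, 92]
L1: h(41,12)=(41*31+12)%997=286 h(27,92)=(27*31+92)%997=929 h(34,84)=(34*31+84)%997=141 h(62,87)=(62*31+87)%997=15 h(47,28)=(47*31+28)%997=488 h(28,92)=(28*31+92)%997=960 -> [286, 929, 141, 15, 488, 960]
L2: h(286,929)=(286*31+929)%997=822 h(141,15)=(141*31+15)%997=398 h(488,960)=(488*31+960)%997=136 -> [822, 398, 136]
L3: h(822,398)=(822*31+398)%997=955 h(136,136)=(136*31+136)%997=364 -> [955, 364]
L4: h(955,364)=(955*31+364)%997=59 -> [59]

Answer: 59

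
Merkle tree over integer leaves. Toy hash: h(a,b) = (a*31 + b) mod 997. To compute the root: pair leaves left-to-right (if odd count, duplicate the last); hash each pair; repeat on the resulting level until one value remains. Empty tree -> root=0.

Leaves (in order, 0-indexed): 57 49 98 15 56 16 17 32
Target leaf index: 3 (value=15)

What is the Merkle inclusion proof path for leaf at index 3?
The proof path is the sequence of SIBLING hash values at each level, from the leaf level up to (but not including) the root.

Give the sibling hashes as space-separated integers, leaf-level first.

L0 (leaves): [57, 49, 98, 15, 56, 16, 17, 32], target index=3
L1: h(57,49)=(57*31+49)%997=819 [pair 0] h(98,15)=(98*31+15)%997=62 [pair 1] h(56,16)=(56*31+16)%997=755 [pair 2] h(17,32)=(17*31+32)%997=559 [pair 3] -> [819, 62, 755, 559]
  Sibling for proof at L0: 98
L2: h(819,62)=(819*31+62)%997=526 [pair 0] h(755,559)=(755*31+559)%997=36 [pair 1] -> [526, 36]
  Sibling for proof at L1: 819
L3: h(526,36)=(526*31+36)%997=390 [pair 0] -> [390]
  Sibling for proof at L2: 36
Root: 390
Proof path (sibling hashes from leaf to root): [98, 819, 36]

Answer: 98 819 36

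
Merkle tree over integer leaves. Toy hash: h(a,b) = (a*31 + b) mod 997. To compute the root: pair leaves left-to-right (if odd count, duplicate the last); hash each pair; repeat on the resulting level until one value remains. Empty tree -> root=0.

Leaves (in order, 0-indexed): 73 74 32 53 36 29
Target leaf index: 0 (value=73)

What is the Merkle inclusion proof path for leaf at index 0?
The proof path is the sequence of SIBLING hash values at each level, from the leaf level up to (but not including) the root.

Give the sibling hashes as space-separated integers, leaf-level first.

Answer: 74 48 748

Derivation:
L0 (leaves): [73, 74, 32, 53, 36, 29], target index=0
L1: h(73,74)=(73*31+74)%997=343 [pair 0] h(32,53)=(32*31+53)%997=48 [pair 1] h(36,29)=(36*31+29)%997=148 [pair 2] -> [343, 48, 148]
  Sibling for proof at L0: 74
L2: h(343,48)=(343*31+48)%997=711 [pair 0] h(148,148)=(148*31+148)%997=748 [pair 1] -> [711, 748]
  Sibling for proof at L1: 48
L3: h(711,748)=(711*31+748)%997=855 [pair 0] -> [855]
  Sibling for proof at L2: 748
Root: 855
Proof path (sibling hashes from leaf to root): [74, 48, 748]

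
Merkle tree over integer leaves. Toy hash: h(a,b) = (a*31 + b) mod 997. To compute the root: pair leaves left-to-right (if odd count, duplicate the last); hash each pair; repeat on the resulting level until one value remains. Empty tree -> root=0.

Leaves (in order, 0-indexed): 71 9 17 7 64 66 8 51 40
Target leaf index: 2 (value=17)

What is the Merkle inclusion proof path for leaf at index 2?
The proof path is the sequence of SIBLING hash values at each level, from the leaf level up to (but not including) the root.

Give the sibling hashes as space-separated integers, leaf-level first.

L0 (leaves): [71, 9, 17, 7, 64, 66, 8, 51, 40], target index=2
L1: h(71,9)=(71*31+9)%997=216 [pair 0] h(17,7)=(17*31+7)%997=534 [pair 1] h(64,66)=(64*31+66)%997=56 [pair 2] h(8,51)=(8*31+51)%997=299 [pair 3] h(40,40)=(40*31+40)%997=283 [pair 4] -> [216, 534, 56, 299, 283]
  Sibling for proof at L0: 7
L2: h(216,534)=(216*31+534)%997=251 [pair 0] h(56,299)=(56*31+299)%997=41 [pair 1] h(283,283)=(283*31+283)%997=83 [pair 2] -> [251, 41, 83]
  Sibling for proof at L1: 216
L3: h(251,41)=(251*31+41)%997=843 [pair 0] h(83,83)=(83*31+83)%997=662 [pair 1] -> [843, 662]
  Sibling for proof at L2: 41
L4: h(843,662)=(843*31+662)%997=873 [pair 0] -> [873]
  Sibling for proof at L3: 662
Root: 873
Proof path (sibling hashes from leaf to root): [7, 216, 41, 662]

Answer: 7 216 41 662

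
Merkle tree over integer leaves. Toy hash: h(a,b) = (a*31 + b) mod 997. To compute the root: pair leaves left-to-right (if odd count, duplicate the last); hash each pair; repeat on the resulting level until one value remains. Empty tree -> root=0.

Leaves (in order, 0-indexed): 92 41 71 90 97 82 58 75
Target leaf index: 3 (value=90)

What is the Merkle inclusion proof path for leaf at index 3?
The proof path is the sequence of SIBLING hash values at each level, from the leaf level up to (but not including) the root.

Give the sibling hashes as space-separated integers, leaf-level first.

Answer: 71 899 923

Derivation:
L0 (leaves): [92, 41, 71, 90, 97, 82, 58, 75], target index=3
L1: h(92,41)=(92*31+41)%997=899 [pair 0] h(71,90)=(71*31+90)%997=297 [pair 1] h(97,82)=(97*31+82)%997=98 [pair 2] h(58,75)=(58*31+75)%997=876 [pair 3] -> [899, 297, 98, 876]
  Sibling for proof at L0: 71
L2: h(899,297)=(899*31+297)%997=250 [pair 0] h(98,876)=(98*31+876)%997=923 [pair 1] -> [250, 923]
  Sibling for proof at L1: 899
L3: h(250,923)=(250*31+923)%997=697 [pair 0] -> [697]
  Sibling for proof at L2: 923
Root: 697
Proof path (sibling hashes from leaf to root): [71, 899, 923]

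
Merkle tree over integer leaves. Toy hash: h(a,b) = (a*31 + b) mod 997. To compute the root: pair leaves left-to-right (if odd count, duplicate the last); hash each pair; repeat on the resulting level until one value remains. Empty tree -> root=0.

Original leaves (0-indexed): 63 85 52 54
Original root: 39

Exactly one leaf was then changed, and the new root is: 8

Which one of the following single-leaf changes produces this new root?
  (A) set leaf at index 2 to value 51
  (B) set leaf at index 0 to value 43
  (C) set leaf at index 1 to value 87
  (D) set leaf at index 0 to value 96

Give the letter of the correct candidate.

Original leaves: [63, 85, 52, 54]
Target new root: 8
Try each candidate change and compute the resulting root:
Candidate A: set leaf[2] = 51 -> leaves = [63, 85, 51, 54]
  L0: [63, 85, 51, 54]
  L1: h(63,85)=(63*31+85)%997=44 h(51,54)=(51*31+54)%997=638 -> [44, 638]
  L2: h(44,638)=(44*31+638)%997=8 -> [8]
  root = 8 == target 8  ** MATCH **
Candidate B: set leaf[0] = 43 -> leaves = [43, 85, 52, 54]
  L0: [43, 85, 52, 54]
  L1: h(43,85)=(43*31+85)%997=421 h(52,54)=(52*31+54)%997=669 -> [421, 669]
  L2: h(421,669)=(421*31+669)%997=759 -> [759]
  root = 759 != target 8
Candidate C: set leaf[1] = 87 -> leaves = [63, 87, 52, 54]
  L0: [63, 87, 52, 54]
  L1: h(63,87)=(63*31+87)%997=46 h(52,54)=(52*31+54)%997=669 -> [46, 669]
  L2: h(46,669)=(46*31+669)%997=101 -> [101]
  root = 101 != target 8
Candidate D: set leaf[0] = 96 -> leaves = [96, 85, 52, 54]
  L0: [96, 85, 52, 54]
  L1: h(96,85)=(96*31+85)%997=70 h(52,54)=(52*31+54)%997=669 -> [70, 669]
  L2: h(70,669)=(70*31+669)%997=845 -> [845]
  root = 845 != target 8
Candidate A produces the target root.

Answer: A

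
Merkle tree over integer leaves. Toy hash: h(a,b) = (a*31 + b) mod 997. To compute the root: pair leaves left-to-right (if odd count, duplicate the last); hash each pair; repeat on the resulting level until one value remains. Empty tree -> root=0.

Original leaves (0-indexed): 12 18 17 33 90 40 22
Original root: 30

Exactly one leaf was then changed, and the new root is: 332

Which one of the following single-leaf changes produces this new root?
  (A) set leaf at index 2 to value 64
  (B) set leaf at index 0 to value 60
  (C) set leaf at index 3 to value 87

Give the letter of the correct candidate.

Answer: A

Derivation:
Original leaves: [12, 18, 17, 33, 90, 40, 22]
Target new root: 332
Try each candidate change and compute the resulting root:
Candidate A: set leaf[2] = 64 -> leaves = [12, 18, 64, 33, 90, 40, 22]
  L0: [12, 18, 64, 33, 90, 40, 22]
  L1: h(12,18)=(12*31+18)%997=390 h(64,33)=(64*31+33)%997=23 h(90,40)=(90*31+40)%997=836 h(22,22)=(22*31+22)%997=704 -> [390, 23, 836, 704]
  L2: h(390,23)=(390*31+23)%997=149 h(836,704)=(836*31+704)%997=698 -> [149, 698]
  L3: h(149,698)=(149*31+698)%997=332 -> [332]
  root = 332 == target 332  ** MATCH **
Candidate B: set leaf[0] = 60 -> leaves = [60, 18, 17, 33, 90, 40, 22]
  L0: [60, 18, 17, 33, 90, 40, 22]
  L1: h(60,18)=(60*31+18)%997=881 h(17,33)=(17*31+33)%997=560 h(90,40)=(90*31+40)%997=836 h(22,22)=(22*31+22)%997=704 -> [881, 560, 836, 704]
  L2: h(881,560)=(881*31+560)%997=952 h(836,704)=(836*31+704)%997=698 -> [952, 698]
  L3: h(952,698)=(952*31+698)%997=300 -> [300]
  root = 300 != target 332
Candidate C: set leaf[3] = 87 -> leaves = [12, 18, 17, 87, 90, 40, 22]
  L0: [12, 18, 17, 87, 90, 40, 22]
  L1: h(12,18)=(12*31+18)%997=390 h(17,87)=(17*31+87)%997=614 h(90,40)=(90*31+40)%997=836 h(22,22)=(22*31+22)%997=704 -> [390, 614, 836, 704]
  L2: h(390,614)=(390*31+614)%997=740 h(836,704)=(836*31+704)%997=698 -> [740, 698]
  L3: h(740,698)=(740*31+698)%997=707 -> [707]
  root = 707 != target 332
Candidate A produces the target root.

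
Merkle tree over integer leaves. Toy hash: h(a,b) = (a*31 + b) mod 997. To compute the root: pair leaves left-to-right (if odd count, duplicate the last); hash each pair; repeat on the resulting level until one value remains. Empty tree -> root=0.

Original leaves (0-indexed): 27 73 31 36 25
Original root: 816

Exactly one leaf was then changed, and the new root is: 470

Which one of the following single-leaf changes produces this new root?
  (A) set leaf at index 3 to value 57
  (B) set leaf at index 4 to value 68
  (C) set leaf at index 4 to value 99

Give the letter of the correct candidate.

Original leaves: [27, 73, 31, 36, 25]
Target new root: 470
Try each candidate change and compute the resulting root:
Candidate A: set leaf[3] = 57 -> leaves = [27, 73, 31, 57, 25]
  L0: [27, 73, 31, 57, 25]
  L1: h(27,73)=(27*31+73)%997=910 h(31,57)=(31*31+57)%997=21 h(25,25)=(25*31+25)%997=800 -> [910, 21, 800]
  L2: h(910,21)=(910*31+21)%997=315 h(800,800)=(800*31+800)%997=675 -> [315, 675]
  L3: h(315,675)=(315*31+675)%997=470 -> [470]
  root = 470 == target 470  ** MATCH **
Candidate B: set leaf[4] = 68 -> leaves = [27, 73, 31, 36, 68]
  L0: [27, 73, 31, 36, 68]
  L1: h(27,73)=(27*31+73)%997=910 h(31,36)=(31*31+36)%997=0 h(68,68)=(68*31+68)%997=182 -> [910, 0, 182]
  L2: h(910,0)=(910*31+0)%997=294 h(182,182)=(182*31+182)%997=839 -> [294, 839]
  L3: h(294,839)=(294*31+839)%997=980 -> [980]
  root = 980 != target 470
Candidate C: set leaf[4] = 99 -> leaves = [27, 73, 31, 36, 99]
  L0: [27, 73, 31, 36, 99]
  L1: h(27,73)=(27*31+73)%997=910 h(31,36)=(31*31+36)%997=0 h(99,99)=(99*31+99)%997=177 -> [910, 0, 177]
  L2: h(910,0)=(910*31+0)%997=294 h(177,177)=(177*31+177)%997=679 -> [294, 679]
  L3: h(294,679)=(294*31+679)%997=820 -> [820]
  root = 820 != target 470
Candidate A produces the target root.

Answer: A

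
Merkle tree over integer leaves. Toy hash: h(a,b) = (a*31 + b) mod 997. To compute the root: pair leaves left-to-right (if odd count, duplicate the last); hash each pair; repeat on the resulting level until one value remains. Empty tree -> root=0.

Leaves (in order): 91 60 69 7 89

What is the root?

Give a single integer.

L0: [91, 60, 69, 7, 89]
L1: h(91,60)=(91*31+60)%997=887 h(69,7)=(69*31+7)%997=152 h(89,89)=(89*31+89)%997=854 -> [887, 152, 854]
L2: h(887,152)=(887*31+152)%997=730 h(854,854)=(854*31+854)%997=409 -> [730, 409]
L3: h(730,409)=(730*31+409)%997=108 -> [108]

Answer: 108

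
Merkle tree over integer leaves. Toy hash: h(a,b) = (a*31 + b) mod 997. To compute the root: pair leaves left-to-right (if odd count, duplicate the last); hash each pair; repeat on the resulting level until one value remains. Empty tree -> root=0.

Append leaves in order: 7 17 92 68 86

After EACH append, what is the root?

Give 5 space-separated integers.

Answer: 7 234 228 204 670

Derivation:
After append 7 (leaves=[7]):
  L0: [7]
  root=7
After append 17 (leaves=[7, 17]):
  L0: [7, 17]
  L1: h(7,17)=(7*31+17)%997=234 -> [234]
  root=234
After append 92 (leaves=[7, 17, 92]):
  L0: [7, 17, 92]
  L1: h(7,17)=(7*31+17)%997=234 h(92,92)=(92*31+92)%997=950 -> [234, 950]
  L2: h(234,950)=(234*31+950)%997=228 -> [228]
  root=228
After append 68 (leaves=[7, 17, 92, 68]):
  L0: [7, 17, 92, 68]
  L1: h(7,17)=(7*31+17)%997=234 h(92,68)=(92*31+68)%997=926 -> [234, 926]
  L2: h(234,926)=(234*31+926)%997=204 -> [204]
  root=204
After append 86 (leaves=[7, 17, 92, 68, 86]):
  L0: [7, 17, 92, 68, 86]
  L1: h(7,17)=(7*31+17)%997=234 h(92,68)=(92*31+68)%997=926 h(86,86)=(86*31+86)%997=758 -> [234, 926, 758]
  L2: h(234,926)=(234*31+926)%997=204 h(758,758)=(758*31+758)%997=328 -> [204, 328]
  L3: h(204,328)=(204*31+328)%997=670 -> [670]
  root=670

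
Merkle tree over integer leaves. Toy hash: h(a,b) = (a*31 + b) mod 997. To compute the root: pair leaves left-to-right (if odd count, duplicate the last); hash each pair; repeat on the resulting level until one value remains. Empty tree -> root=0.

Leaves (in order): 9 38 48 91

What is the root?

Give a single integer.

L0: [9, 38, 48, 91]
L1: h(9,38)=(9*31+38)%997=317 h(48,91)=(48*31+91)%997=582 -> [317, 582]
L2: h(317,582)=(317*31+582)%997=439 -> [439]

Answer: 439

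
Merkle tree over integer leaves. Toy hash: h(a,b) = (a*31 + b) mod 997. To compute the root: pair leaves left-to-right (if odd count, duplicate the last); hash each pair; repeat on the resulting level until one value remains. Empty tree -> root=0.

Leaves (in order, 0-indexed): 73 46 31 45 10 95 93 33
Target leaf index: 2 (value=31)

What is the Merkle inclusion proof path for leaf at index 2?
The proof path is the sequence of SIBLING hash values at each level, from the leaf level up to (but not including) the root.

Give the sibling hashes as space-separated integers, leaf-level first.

L0 (leaves): [73, 46, 31, 45, 10, 95, 93, 33], target index=2
L1: h(73,46)=(73*31+46)%997=315 [pair 0] h(31,45)=(31*31+45)%997=9 [pair 1] h(10,95)=(10*31+95)%997=405 [pair 2] h(93,33)=(93*31+33)%997=922 [pair 3] -> [315, 9, 405, 922]
  Sibling for proof at L0: 45
L2: h(315,9)=(315*31+9)%997=801 [pair 0] h(405,922)=(405*31+922)%997=516 [pair 1] -> [801, 516]
  Sibling for proof at L1: 315
L3: h(801,516)=(801*31+516)%997=422 [pair 0] -> [422]
  Sibling for proof at L2: 516
Root: 422
Proof path (sibling hashes from leaf to root): [45, 315, 516]

Answer: 45 315 516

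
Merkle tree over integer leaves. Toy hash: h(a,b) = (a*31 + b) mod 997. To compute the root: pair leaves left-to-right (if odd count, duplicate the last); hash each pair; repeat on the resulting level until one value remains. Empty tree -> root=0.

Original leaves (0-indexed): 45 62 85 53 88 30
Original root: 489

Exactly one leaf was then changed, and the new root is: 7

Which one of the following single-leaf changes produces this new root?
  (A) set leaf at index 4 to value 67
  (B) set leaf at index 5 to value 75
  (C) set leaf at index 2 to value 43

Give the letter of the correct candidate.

Answer: C

Derivation:
Original leaves: [45, 62, 85, 53, 88, 30]
Target new root: 7
Try each candidate change and compute the resulting root:
Candidate A: set leaf[4] = 67 -> leaves = [45, 62, 85, 53, 67, 30]
  L0: [45, 62, 85, 53, 67, 30]
  L1: h(45,62)=(45*31+62)%997=460 h(85,53)=(85*31+53)%997=694 h(67,30)=(67*31+30)%997=113 -> [460, 694, 113]
  L2: h(460,694)=(460*31+694)%997=996 h(113,113)=(113*31+113)%997=625 -> [996, 625]
  L3: h(996,625)=(996*31+625)%997=594 -> [594]
  root = 594 != target 7
Candidate B: set leaf[5] = 75 -> leaves = [45, 62, 85, 53, 88, 75]
  L0: [45, 62, 85, 53, 88, 75]
  L1: h(45,62)=(45*31+62)%997=460 h(85,53)=(85*31+53)%997=694 h(88,75)=(88*31+75)%997=809 -> [460, 694, 809]
  L2: h(460,694)=(460*31+694)%997=996 h(809,809)=(809*31+809)%997=963 -> [996, 963]
  L3: h(996,963)=(996*31+963)%997=932 -> [932]
  root = 932 != target 7
Candidate C: set leaf[2] = 43 -> leaves = [45, 62, 43, 53, 88, 30]
  L0: [45, 62, 43, 53, 88, 30]
  L1: h(45,62)=(45*31+62)%997=460 h(43,53)=(43*31+53)%997=389 h(88,30)=(88*31+30)%997=764 -> [460, 389, 764]
  L2: h(460,389)=(460*31+389)%997=691 h(764,764)=(764*31+764)%997=520 -> [691, 520]
  L3: h(691,520)=(691*31+520)%997=7 -> [7]
  root = 7 == target 7  ** MATCH **
Candidate C produces the target root.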